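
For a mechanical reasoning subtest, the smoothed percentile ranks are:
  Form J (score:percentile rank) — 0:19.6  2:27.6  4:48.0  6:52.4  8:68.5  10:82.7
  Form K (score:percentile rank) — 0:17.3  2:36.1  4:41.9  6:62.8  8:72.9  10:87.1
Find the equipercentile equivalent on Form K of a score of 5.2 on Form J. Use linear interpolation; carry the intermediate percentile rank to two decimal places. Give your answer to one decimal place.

4.8

PR of 5.2 on Form J: 48.0 + (5.2 − 4)/(6 − 4) × (52.4 − 48.0) = 50.64
On Form K, PR 50.64 falls between score 4 (PR 41.9) and 6 (PR 62.8).
Interpolate: 4 + (50.64 − 41.9)/(62.8 − 41.9) × (6 − 4) = 4.8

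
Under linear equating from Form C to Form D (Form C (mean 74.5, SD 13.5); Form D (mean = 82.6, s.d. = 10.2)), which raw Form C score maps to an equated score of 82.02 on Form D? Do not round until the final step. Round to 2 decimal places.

73.73

Invert y = (SD_Y/SD_X)(x − M_X) + M_Y:
x = (SD_X/SD_Y)(y − M_Y) + M_X = (13.5/10.2)(82.02 − 82.6) + 74.5
x = 1.323529 × -0.580 + 74.5 = 73.73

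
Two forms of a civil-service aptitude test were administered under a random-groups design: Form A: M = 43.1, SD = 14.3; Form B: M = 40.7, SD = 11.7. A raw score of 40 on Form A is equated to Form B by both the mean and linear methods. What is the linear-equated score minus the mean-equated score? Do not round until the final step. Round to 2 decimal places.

0.56

Mean-equated: 40 + (40.7 − 43.1) = 37.60
Linear-equated: (11.7/14.3)(40 − 43.1) + 40.7 = 38.164
Difference = 38.164 − 37.60 = 0.56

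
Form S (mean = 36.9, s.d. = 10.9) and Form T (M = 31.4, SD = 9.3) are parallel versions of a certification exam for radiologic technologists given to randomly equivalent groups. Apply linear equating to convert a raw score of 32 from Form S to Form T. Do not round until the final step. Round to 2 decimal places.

27.22

Linear equating: y = (SD_Y/SD_X)(x − M_X) + M_Y
y = (9.3/10.9)(32 − 36.9) + 31.4
y = 0.853211 × -4.9 + 31.4 = -4.1807 + 31.4 = 27.22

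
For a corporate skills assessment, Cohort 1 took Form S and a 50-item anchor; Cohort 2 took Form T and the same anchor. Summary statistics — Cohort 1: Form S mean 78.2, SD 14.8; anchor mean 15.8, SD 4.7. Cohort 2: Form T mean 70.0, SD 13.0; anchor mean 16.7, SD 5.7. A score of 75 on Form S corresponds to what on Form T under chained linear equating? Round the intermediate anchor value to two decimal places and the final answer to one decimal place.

65.6

Form S → anchor (Cohort 1): v = (4.7/14.8)(75 − 78.2) + 15.8 = 14.78
anchor → Form T (Cohort 2): y = (13.0/5.7)(14.78 − 16.7) + 70.0 = 65.6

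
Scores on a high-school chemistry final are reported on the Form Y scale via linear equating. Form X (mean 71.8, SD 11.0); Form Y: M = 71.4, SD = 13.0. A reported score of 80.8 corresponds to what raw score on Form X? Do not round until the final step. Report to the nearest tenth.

79.8

Invert y = (SD_Y/SD_X)(x − M_X) + M_Y:
x = (SD_X/SD_Y)(y − M_Y) + M_X = (11.0/13.0)(80.8 − 71.4) + 71.8
x = 0.846154 × 9.400 + 71.8 = 79.8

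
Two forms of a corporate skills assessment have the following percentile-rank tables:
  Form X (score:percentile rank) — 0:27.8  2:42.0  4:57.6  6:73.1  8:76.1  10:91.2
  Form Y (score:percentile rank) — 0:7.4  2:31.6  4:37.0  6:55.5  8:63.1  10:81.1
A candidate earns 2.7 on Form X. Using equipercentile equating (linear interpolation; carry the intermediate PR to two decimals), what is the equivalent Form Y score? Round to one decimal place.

5.1

PR of 2.7 on Form X: 42.0 + (2.7 − 2)/(4 − 2) × (57.6 − 42.0) = 47.46
On Form Y, PR 47.46 falls between score 4 (PR 37.0) and 6 (PR 55.5).
Interpolate: 4 + (47.46 − 37.0)/(55.5 − 37.0) × (6 − 4) = 5.1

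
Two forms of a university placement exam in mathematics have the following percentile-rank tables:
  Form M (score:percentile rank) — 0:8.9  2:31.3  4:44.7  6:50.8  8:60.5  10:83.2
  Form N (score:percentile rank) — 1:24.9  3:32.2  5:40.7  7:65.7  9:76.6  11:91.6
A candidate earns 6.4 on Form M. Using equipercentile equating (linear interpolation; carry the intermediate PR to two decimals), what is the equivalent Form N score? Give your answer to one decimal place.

6.0

PR of 6.4 on Form M: 50.8 + (6.4 − 6)/(8 − 6) × (60.5 − 50.8) = 52.74
On Form N, PR 52.74 falls between score 5 (PR 40.7) and 7 (PR 65.7).
Interpolate: 5 + (52.74 − 40.7)/(65.7 − 40.7) × (7 − 5) = 6.0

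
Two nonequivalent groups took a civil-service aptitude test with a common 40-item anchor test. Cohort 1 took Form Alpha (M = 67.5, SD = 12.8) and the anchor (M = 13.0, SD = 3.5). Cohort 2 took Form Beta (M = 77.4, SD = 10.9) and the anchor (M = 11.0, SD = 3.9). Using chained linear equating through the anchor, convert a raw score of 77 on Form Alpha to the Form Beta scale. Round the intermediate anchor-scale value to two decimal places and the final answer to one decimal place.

Form Alpha → anchor (Cohort 1): v = (3.5/12.8)(77 − 67.5) + 13.0 = 15.60
anchor → Form Beta (Cohort 2): y = (10.9/3.9)(15.60 − 11.0) + 77.4 = 90.3

90.3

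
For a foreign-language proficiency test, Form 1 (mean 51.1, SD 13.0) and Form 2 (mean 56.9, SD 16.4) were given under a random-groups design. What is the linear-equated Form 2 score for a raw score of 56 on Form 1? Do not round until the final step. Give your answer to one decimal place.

Linear equating: y = (SD_Y/SD_X)(x − M_X) + M_Y
y = (16.4/13.0)(56 − 51.1) + 56.9
y = 1.261538 × 4.9 + 56.9 = 6.1815 + 56.9 = 63.1

63.1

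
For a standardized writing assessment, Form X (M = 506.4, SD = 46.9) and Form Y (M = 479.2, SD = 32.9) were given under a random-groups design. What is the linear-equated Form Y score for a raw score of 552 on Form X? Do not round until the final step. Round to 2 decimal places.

511.19

Linear equating: y = (SD_Y/SD_X)(x − M_X) + M_Y
y = (32.9/46.9)(552 − 506.4) + 479.2
y = 0.701493 × 45.6 + 479.2 = 31.9881 + 479.2 = 511.19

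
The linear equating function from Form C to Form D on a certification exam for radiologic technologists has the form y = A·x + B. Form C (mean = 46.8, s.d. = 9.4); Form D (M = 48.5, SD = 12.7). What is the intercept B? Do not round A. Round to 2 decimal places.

A = SD_Y / SD_X = 12.7 / 9.4 = 1.351064
B = M_Y − A·M_X = 48.5 − 1.351064 × 46.8 = -14.73

-14.73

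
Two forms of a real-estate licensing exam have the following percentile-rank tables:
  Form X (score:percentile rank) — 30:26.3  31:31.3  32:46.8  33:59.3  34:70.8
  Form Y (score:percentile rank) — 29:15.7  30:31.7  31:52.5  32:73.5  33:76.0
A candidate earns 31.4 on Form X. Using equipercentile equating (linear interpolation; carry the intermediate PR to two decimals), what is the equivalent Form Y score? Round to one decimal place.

PR of 31.4 on Form X: 31.3 + (31.4 − 31)/(32 − 31) × (46.8 − 31.3) = 37.50
On Form Y, PR 37.50 falls between score 30 (PR 31.7) and 31 (PR 52.5).
Interpolate: 30 + (37.50 − 31.7)/(52.5 − 31.7) × (31 − 30) = 30.3

30.3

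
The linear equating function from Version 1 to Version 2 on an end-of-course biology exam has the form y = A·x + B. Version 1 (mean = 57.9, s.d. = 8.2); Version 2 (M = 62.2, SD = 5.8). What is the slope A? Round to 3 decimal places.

A = SD_Y / SD_X = 5.8 / 8.2 = 0.707

0.707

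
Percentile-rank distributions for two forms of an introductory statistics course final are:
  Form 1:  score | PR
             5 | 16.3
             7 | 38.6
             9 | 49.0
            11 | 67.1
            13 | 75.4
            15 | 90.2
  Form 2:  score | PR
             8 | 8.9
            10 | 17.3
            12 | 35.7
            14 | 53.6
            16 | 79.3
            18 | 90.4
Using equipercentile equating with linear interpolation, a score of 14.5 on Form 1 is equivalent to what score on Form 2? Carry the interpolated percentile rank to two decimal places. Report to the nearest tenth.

17.3

PR of 14.5 on Form 1: 75.4 + (14.5 − 13)/(15 − 13) × (90.2 − 75.4) = 86.50
On Form 2, PR 86.50 falls between score 16 (PR 79.3) and 18 (PR 90.4).
Interpolate: 16 + (86.50 − 79.3)/(90.4 − 79.3) × (18 − 16) = 17.3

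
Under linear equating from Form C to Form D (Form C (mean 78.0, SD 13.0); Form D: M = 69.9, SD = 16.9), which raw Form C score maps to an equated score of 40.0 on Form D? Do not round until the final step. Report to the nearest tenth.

55.0

Invert y = (SD_Y/SD_X)(x − M_X) + M_Y:
x = (SD_X/SD_Y)(y − M_Y) + M_X = (13.0/16.9)(40.0 − 69.9) + 78.0
x = 0.769231 × -29.900 + 78.0 = 55.0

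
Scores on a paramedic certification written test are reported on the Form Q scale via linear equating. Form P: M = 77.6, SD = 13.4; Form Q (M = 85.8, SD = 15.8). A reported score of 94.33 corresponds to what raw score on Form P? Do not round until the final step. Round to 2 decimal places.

84.83

Invert y = (SD_Y/SD_X)(x − M_X) + M_Y:
x = (SD_X/SD_Y)(y − M_Y) + M_X = (13.4/15.8)(94.33 − 85.8) + 77.6
x = 0.848101 × 8.530 + 77.6 = 84.83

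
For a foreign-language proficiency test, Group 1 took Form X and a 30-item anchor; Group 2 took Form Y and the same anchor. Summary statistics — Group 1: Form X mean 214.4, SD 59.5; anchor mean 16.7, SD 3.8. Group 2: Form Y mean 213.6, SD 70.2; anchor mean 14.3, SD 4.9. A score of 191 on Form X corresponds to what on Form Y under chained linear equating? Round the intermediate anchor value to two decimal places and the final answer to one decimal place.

226.6

Form X → anchor (Group 1): v = (3.8/59.5)(191 − 214.4) + 16.7 = 15.21
anchor → Form Y (Group 2): y = (70.2/4.9)(15.21 − 14.3) + 213.6 = 226.6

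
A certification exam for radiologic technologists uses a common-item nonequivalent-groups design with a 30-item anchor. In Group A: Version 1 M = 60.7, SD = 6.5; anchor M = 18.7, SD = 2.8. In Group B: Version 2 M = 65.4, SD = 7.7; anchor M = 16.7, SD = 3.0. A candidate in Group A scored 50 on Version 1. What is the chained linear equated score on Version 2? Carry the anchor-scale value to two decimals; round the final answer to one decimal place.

Version 1 → anchor (Group A): v = (2.8/6.5)(50 − 60.7) + 18.7 = 14.09
anchor → Version 2 (Group B): y = (7.7/3.0)(14.09 − 16.7) + 65.4 = 58.7

58.7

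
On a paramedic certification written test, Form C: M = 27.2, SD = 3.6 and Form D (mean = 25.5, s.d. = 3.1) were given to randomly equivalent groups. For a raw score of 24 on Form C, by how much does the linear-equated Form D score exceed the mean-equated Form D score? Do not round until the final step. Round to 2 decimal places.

Mean-equated: 24 + (25.5 − 27.2) = 22.30
Linear-equated: (3.1/3.6)(24 − 27.2) + 25.5 = 22.744
Difference = 22.744 − 22.30 = 0.44

0.44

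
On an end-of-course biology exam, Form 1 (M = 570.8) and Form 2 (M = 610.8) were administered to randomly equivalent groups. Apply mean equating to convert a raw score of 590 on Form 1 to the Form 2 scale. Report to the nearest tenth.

630.0

Mean equating: y = x + (M_Y − M_X) = 590 + (610.8 − 570.8) = 630.0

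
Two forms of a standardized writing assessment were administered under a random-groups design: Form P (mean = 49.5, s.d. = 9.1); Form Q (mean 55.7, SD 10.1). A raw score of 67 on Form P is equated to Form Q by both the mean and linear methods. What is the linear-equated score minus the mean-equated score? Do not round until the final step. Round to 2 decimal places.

Mean-equated: 67 + (55.7 − 49.5) = 73.20
Linear-equated: (10.1/9.1)(67 − 49.5) + 55.7 = 75.123
Difference = 75.123 − 73.20 = 1.92

1.92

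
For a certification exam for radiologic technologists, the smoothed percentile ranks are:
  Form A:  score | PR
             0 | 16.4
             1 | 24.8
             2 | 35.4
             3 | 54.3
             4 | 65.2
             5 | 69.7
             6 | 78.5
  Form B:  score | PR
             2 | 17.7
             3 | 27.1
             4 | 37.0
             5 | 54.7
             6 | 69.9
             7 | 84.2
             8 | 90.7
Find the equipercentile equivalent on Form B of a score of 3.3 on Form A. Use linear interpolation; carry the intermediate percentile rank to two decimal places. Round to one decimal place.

PR of 3.3 on Form A: 54.3 + (3.3 − 3)/(4 − 3) × (65.2 − 54.3) = 57.57
On Form B, PR 57.57 falls between score 5 (PR 54.7) and 6 (PR 69.9).
Interpolate: 5 + (57.57 − 54.7)/(69.9 − 54.7) × (6 − 5) = 5.2

5.2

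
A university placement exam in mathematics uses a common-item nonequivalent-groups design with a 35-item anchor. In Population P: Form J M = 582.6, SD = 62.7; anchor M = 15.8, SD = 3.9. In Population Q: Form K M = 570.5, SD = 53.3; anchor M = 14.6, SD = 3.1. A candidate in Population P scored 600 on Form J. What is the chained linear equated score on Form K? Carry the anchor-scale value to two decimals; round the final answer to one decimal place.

Form J → anchor (Population P): v = (3.9/62.7)(600 − 582.6) + 15.8 = 16.88
anchor → Form K (Population Q): y = (53.3/3.1)(16.88 − 14.6) + 570.5 = 609.7

609.7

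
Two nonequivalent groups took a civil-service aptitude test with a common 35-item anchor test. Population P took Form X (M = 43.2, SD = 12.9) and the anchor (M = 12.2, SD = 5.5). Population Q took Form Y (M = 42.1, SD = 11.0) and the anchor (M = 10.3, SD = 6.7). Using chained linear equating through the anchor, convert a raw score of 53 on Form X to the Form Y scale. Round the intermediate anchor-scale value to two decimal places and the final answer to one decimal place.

Form X → anchor (Population P): v = (5.5/12.9)(53 − 43.2) + 12.2 = 16.38
anchor → Form Y (Population Q): y = (11.0/6.7)(16.38 − 10.3) + 42.1 = 52.1

52.1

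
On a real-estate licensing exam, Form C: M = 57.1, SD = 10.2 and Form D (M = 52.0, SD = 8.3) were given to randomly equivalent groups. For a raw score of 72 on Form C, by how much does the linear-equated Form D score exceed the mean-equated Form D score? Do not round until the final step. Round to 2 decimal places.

Mean-equated: 72 + (52.0 − 57.1) = 66.90
Linear-equated: (8.3/10.2)(72 − 57.1) + 52.0 = 64.125
Difference = 64.125 − 66.90 = -2.78

-2.78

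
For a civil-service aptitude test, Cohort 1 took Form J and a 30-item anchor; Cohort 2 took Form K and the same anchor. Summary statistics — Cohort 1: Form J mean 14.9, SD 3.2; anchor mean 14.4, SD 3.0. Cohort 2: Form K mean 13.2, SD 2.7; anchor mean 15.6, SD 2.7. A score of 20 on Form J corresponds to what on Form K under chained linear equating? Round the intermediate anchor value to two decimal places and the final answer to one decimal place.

16.8

Form J → anchor (Cohort 1): v = (3.0/3.2)(20 − 14.9) + 14.4 = 19.18
anchor → Form K (Cohort 2): y = (2.7/2.7)(19.18 − 15.6) + 13.2 = 16.8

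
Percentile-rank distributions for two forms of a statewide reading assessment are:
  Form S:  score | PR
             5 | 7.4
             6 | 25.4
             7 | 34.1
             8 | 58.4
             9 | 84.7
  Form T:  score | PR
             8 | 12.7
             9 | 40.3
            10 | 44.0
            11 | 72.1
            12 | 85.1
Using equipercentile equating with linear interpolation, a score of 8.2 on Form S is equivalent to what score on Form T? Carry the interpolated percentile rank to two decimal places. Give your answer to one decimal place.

PR of 8.2 on Form S: 58.4 + (8.2 − 8)/(9 − 8) × (84.7 − 58.4) = 63.66
On Form T, PR 63.66 falls between score 10 (PR 44.0) and 11 (PR 72.1).
Interpolate: 10 + (63.66 − 44.0)/(72.1 − 44.0) × (11 − 10) = 10.7

10.7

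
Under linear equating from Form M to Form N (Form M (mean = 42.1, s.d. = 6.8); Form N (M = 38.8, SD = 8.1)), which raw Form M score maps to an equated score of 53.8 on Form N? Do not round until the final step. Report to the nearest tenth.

Invert y = (SD_Y/SD_X)(x − M_X) + M_Y:
x = (SD_X/SD_Y)(y − M_Y) + M_X = (6.8/8.1)(53.8 − 38.8) + 42.1
x = 0.839506 × 15.000 + 42.1 = 54.7

54.7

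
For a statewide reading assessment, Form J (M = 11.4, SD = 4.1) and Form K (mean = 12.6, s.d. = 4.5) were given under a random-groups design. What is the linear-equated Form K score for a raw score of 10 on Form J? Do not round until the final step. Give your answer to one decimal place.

11.1

Linear equating: y = (SD_Y/SD_X)(x − M_X) + M_Y
y = (4.5/4.1)(10 − 11.4) + 12.6
y = 1.097561 × -1.4 + 12.6 = -1.5366 + 12.6 = 11.1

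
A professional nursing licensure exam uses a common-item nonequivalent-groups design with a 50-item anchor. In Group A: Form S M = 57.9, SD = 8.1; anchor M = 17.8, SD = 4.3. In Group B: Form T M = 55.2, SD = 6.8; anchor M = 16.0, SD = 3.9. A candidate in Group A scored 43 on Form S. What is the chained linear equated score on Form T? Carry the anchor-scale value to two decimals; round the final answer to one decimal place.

Form S → anchor (Group A): v = (4.3/8.1)(43 − 57.9) + 17.8 = 9.89
anchor → Form T (Group B): y = (6.8/3.9)(9.89 − 16.0) + 55.2 = 44.5

44.5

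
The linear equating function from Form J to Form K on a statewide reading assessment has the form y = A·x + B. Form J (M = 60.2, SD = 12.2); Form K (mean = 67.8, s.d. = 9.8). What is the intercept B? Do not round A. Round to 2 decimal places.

A = SD_Y / SD_X = 9.8 / 12.2 = 0.803279
B = M_Y − A·M_X = 67.8 − 0.803279 × 60.2 = 19.44

19.44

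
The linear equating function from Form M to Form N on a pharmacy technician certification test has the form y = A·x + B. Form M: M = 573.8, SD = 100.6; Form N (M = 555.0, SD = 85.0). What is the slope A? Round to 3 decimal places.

A = SD_Y / SD_X = 85.0 / 100.6 = 0.845

0.845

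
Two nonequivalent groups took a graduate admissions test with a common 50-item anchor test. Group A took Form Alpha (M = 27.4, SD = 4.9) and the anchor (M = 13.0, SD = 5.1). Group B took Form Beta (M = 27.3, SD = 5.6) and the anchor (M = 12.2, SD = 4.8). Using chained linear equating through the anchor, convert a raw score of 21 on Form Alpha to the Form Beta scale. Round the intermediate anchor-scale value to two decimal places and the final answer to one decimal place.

Form Alpha → anchor (Group A): v = (5.1/4.9)(21 − 27.4) + 13.0 = 6.34
anchor → Form Beta (Group B): y = (5.6/4.8)(6.34 − 12.2) + 27.3 = 20.5

20.5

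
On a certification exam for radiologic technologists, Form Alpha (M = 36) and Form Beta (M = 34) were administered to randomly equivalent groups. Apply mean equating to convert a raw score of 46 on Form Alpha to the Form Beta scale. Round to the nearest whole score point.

Mean equating: y = x + (M_Y − M_X) = 46 + (34 − 36) = 44

44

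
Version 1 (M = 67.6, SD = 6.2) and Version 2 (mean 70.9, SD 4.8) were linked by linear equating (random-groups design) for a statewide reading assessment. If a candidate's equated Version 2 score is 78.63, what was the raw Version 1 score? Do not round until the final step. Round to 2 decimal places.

77.58

Invert y = (SD_Y/SD_X)(x − M_X) + M_Y:
x = (SD_X/SD_Y)(y − M_Y) + M_X = (6.2/4.8)(78.63 − 70.9) + 67.6
x = 1.291667 × 7.730 + 67.6 = 77.58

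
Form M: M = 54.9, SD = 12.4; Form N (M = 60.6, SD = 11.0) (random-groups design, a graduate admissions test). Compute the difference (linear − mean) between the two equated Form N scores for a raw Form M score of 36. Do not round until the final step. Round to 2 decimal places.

Mean-equated: 36 + (60.6 − 54.9) = 41.70
Linear-equated: (11.0/12.4)(36 − 54.9) + 60.6 = 43.834
Difference = 43.834 − 41.70 = 2.13

2.13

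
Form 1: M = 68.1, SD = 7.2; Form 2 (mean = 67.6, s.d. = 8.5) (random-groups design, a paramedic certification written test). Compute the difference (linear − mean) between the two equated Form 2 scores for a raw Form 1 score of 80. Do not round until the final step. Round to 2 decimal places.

Mean-equated: 80 + (67.6 − 68.1) = 79.50
Linear-equated: (8.5/7.2)(80 − 68.1) + 67.6 = 81.649
Difference = 81.649 − 79.50 = 2.15

2.15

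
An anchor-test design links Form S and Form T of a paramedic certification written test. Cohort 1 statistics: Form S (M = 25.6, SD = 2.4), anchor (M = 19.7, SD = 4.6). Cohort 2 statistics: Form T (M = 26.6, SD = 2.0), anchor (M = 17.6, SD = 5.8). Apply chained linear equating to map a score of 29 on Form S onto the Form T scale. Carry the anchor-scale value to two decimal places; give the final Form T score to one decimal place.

Form S → anchor (Cohort 1): v = (4.6/2.4)(29 − 25.6) + 19.7 = 26.22
anchor → Form T (Cohort 2): y = (2.0/5.8)(26.22 − 17.6) + 26.6 = 29.6

29.6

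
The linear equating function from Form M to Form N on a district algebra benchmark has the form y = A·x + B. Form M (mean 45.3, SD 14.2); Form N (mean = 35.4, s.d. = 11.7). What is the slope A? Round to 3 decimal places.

A = SD_Y / SD_X = 11.7 / 14.2 = 0.824

0.824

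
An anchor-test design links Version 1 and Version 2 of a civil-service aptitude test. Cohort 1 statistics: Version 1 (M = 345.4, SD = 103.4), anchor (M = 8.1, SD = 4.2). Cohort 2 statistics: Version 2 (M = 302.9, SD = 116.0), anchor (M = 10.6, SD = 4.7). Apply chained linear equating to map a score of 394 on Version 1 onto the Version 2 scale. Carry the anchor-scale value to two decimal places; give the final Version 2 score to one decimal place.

Version 1 → anchor (Cohort 1): v = (4.2/103.4)(394 − 345.4) + 8.1 = 10.07
anchor → Version 2 (Cohort 2): y = (116.0/4.7)(10.07 − 10.6) + 302.9 = 289.8

289.8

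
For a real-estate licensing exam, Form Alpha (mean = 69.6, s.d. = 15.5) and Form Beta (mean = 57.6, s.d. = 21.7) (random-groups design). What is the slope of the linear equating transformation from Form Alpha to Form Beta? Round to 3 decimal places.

A = SD_Y / SD_X = 21.7 / 15.5 = 1.400

1.400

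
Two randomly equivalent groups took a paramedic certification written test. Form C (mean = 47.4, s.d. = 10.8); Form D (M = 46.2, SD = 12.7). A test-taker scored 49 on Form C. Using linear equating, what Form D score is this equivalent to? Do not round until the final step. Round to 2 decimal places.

48.08

Linear equating: y = (SD_Y/SD_X)(x − M_X) + M_Y
y = (12.7/10.8)(49 − 47.4) + 46.2
y = 1.175926 × 1.6 + 46.2 = 1.8815 + 46.2 = 48.08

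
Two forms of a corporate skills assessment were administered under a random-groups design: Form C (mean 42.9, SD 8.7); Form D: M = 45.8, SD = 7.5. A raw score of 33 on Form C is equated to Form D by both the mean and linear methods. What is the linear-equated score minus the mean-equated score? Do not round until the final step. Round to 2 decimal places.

Mean-equated: 33 + (45.8 − 42.9) = 35.90
Linear-equated: (7.5/8.7)(33 − 42.9) + 45.8 = 37.266
Difference = 37.266 − 35.90 = 1.37

1.37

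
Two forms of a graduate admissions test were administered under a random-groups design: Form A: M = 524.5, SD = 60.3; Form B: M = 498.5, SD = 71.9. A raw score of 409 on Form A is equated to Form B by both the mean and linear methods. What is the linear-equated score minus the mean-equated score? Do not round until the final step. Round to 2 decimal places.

Mean-equated: 409 + (498.5 − 524.5) = 383.00
Linear-equated: (71.9/60.3)(409 − 524.5) + 498.5 = 360.781
Difference = 360.781 − 383.00 = -22.22

-22.22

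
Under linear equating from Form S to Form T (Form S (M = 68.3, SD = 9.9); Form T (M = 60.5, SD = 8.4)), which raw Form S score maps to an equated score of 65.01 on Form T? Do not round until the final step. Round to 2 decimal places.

Invert y = (SD_Y/SD_X)(x − M_X) + M_Y:
x = (SD_X/SD_Y)(y − M_Y) + M_X = (9.9/8.4)(65.01 − 60.5) + 68.3
x = 1.178571 × 4.510 + 68.3 = 73.62

73.62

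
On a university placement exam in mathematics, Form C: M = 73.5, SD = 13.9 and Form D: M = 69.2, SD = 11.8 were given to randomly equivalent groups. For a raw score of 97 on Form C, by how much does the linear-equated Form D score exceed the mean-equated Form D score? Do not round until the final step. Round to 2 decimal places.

-3.55

Mean-equated: 97 + (69.2 − 73.5) = 92.70
Linear-equated: (11.8/13.9)(97 − 73.5) + 69.2 = 89.150
Difference = 89.150 − 92.70 = -3.55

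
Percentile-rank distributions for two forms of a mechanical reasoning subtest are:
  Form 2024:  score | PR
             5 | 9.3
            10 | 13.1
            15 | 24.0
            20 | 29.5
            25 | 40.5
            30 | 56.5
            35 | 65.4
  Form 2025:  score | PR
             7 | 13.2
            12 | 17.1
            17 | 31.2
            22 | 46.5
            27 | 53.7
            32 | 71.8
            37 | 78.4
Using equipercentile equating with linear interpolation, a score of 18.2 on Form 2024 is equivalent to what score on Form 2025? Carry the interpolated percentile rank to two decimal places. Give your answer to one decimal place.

PR of 18.2 on Form 2024: 24.0 + (18.2 − 15)/(20 − 15) × (29.5 − 24.0) = 27.52
On Form 2025, PR 27.52 falls between score 12 (PR 17.1) and 17 (PR 31.2).
Interpolate: 12 + (27.52 − 17.1)/(31.2 − 17.1) × (17 − 12) = 15.7

15.7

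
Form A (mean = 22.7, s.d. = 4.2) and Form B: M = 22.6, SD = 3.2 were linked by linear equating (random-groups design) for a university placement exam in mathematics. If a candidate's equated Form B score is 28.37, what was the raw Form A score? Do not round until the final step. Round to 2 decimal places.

Invert y = (SD_Y/SD_X)(x − M_X) + M_Y:
x = (SD_X/SD_Y)(y − M_Y) + M_X = (4.2/3.2)(28.37 − 22.6) + 22.7
x = 1.312500 × 5.770 + 22.7 = 30.27

30.27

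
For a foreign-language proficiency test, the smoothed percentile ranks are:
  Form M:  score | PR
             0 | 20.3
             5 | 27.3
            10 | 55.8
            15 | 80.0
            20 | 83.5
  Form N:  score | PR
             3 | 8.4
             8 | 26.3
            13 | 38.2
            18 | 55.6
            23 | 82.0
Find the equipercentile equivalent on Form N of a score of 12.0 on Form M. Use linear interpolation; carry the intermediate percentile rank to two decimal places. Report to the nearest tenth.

19.9

PR of 12.0 on Form M: 55.8 + (12.0 − 10)/(15 − 10) × (80.0 − 55.8) = 65.48
On Form N, PR 65.48 falls between score 18 (PR 55.6) and 23 (PR 82.0).
Interpolate: 18 + (65.48 − 55.6)/(82.0 − 55.6) × (23 − 18) = 19.9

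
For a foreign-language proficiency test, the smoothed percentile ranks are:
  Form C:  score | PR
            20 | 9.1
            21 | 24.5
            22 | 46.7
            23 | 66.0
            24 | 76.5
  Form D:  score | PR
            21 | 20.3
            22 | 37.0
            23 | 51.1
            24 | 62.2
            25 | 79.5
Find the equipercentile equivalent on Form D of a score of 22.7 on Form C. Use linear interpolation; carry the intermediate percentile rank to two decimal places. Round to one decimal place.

23.8

PR of 22.7 on Form C: 46.7 + (22.7 − 22)/(23 − 22) × (66.0 − 46.7) = 60.21
On Form D, PR 60.21 falls between score 23 (PR 51.1) and 24 (PR 62.2).
Interpolate: 23 + (60.21 − 51.1)/(62.2 − 51.1) × (24 − 23) = 23.8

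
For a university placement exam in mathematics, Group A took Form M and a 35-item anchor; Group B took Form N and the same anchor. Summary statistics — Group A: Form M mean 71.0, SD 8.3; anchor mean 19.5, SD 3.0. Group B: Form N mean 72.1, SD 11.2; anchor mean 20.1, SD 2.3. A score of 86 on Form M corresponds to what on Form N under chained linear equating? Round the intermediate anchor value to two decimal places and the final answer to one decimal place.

Form M → anchor (Group A): v = (3.0/8.3)(86 − 71.0) + 19.5 = 24.92
anchor → Form N (Group B): y = (11.2/2.3)(24.92 − 20.1) + 72.1 = 95.6

95.6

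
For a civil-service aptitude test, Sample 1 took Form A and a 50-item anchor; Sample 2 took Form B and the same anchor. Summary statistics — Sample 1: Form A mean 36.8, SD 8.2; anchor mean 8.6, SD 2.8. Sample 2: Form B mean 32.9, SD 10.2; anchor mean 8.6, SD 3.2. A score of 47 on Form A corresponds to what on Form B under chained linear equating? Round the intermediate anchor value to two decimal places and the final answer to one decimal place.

Form A → anchor (Sample 1): v = (2.8/8.2)(47 − 36.8) + 8.6 = 12.08
anchor → Form B (Sample 2): y = (10.2/3.2)(12.08 − 8.6) + 32.9 = 44.0

44.0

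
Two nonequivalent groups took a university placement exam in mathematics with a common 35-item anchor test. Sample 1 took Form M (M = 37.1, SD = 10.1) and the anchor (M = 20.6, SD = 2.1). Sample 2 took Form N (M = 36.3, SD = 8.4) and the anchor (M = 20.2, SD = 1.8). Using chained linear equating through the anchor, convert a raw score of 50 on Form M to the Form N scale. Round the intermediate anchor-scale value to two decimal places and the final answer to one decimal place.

50.7

Form M → anchor (Sample 1): v = (2.1/10.1)(50 − 37.1) + 20.6 = 23.28
anchor → Form N (Sample 2): y = (8.4/1.8)(23.28 − 20.2) + 36.3 = 50.7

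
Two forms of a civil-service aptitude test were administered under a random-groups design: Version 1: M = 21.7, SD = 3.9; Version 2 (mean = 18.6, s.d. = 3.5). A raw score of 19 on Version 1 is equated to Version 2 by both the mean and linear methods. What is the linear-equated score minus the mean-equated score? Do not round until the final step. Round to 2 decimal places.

Mean-equated: 19 + (18.6 − 21.7) = 15.90
Linear-equated: (3.5/3.9)(19 − 21.7) + 18.6 = 16.177
Difference = 16.177 − 15.90 = 0.28

0.28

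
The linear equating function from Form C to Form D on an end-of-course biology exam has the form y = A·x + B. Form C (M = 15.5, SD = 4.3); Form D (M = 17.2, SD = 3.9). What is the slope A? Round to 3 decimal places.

0.907

A = SD_Y / SD_X = 3.9 / 4.3 = 0.907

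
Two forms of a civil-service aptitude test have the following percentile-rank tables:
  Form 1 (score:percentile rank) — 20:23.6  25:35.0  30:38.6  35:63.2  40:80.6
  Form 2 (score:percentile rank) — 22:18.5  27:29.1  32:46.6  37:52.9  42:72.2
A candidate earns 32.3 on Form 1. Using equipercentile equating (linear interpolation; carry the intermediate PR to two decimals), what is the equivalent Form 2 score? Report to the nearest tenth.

PR of 32.3 on Form 1: 38.6 + (32.3 − 30)/(35 − 30) × (63.2 − 38.6) = 49.92
On Form 2, PR 49.92 falls between score 32 (PR 46.6) and 37 (PR 52.9).
Interpolate: 32 + (49.92 − 46.6)/(52.9 − 46.6) × (37 − 32) = 34.6

34.6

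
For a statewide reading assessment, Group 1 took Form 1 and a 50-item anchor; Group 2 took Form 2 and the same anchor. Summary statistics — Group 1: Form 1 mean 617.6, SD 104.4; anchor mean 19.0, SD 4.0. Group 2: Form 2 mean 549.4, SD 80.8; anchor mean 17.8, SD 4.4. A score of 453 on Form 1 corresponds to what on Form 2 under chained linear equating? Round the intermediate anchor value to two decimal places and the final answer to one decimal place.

Form 1 → anchor (Group 1): v = (4.0/104.4)(453 − 617.6) + 19.0 = 12.69
anchor → Form 2 (Group 2): y = (80.8/4.4)(12.69 − 17.8) + 549.4 = 455.6

455.6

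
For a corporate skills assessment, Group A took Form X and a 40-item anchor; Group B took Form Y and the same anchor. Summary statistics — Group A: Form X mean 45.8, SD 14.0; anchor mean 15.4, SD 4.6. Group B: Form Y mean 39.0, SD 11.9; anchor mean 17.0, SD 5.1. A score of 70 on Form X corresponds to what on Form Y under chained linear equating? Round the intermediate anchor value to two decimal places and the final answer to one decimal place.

53.8

Form X → anchor (Group A): v = (4.6/14.0)(70 − 45.8) + 15.4 = 23.35
anchor → Form Y (Group B): y = (11.9/5.1)(23.35 − 17.0) + 39.0 = 53.8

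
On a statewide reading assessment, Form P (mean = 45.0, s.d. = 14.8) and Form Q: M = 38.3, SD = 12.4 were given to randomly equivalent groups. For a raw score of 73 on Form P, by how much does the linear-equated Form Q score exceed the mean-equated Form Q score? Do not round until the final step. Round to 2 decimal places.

-4.54

Mean-equated: 73 + (38.3 − 45.0) = 66.30
Linear-equated: (12.4/14.8)(73 − 45.0) + 38.3 = 61.759
Difference = 61.759 − 66.30 = -4.54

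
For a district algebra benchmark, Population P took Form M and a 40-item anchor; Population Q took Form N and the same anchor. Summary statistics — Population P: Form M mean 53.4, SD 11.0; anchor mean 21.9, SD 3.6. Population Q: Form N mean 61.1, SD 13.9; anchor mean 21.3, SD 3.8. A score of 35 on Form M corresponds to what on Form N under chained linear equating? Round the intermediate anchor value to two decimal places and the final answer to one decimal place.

Form M → anchor (Population P): v = (3.6/11.0)(35 − 53.4) + 21.9 = 15.88
anchor → Form N (Population Q): y = (13.9/3.8)(15.88 − 21.3) + 61.1 = 41.3

41.3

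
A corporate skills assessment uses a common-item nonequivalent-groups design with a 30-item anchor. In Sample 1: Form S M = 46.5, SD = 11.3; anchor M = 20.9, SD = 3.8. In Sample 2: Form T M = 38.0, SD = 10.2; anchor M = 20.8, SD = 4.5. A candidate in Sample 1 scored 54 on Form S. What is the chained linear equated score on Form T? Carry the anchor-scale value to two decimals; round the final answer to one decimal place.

43.9

Form S → anchor (Sample 1): v = (3.8/11.3)(54 − 46.5) + 20.9 = 23.42
anchor → Form T (Sample 2): y = (10.2/4.5)(23.42 − 20.8) + 38.0 = 43.9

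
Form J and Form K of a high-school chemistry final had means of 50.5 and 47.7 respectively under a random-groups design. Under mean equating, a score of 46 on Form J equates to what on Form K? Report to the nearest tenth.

Mean equating: y = x + (M_Y − M_X) = 46 + (47.7 − 50.5) = 43.2

43.2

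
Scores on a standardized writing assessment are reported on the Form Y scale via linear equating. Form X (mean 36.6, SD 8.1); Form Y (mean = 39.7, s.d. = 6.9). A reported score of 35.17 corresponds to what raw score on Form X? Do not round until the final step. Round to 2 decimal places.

31.28

Invert y = (SD_Y/SD_X)(x − M_X) + M_Y:
x = (SD_X/SD_Y)(y − M_Y) + M_X = (8.1/6.9)(35.17 − 39.7) + 36.6
x = 1.173913 × -4.530 + 36.6 = 31.28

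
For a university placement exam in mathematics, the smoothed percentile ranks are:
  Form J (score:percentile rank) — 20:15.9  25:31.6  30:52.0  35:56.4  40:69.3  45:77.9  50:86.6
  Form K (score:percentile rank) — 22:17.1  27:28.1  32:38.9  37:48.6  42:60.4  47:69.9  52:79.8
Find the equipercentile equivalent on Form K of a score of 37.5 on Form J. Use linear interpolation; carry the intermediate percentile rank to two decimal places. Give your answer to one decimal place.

PR of 37.5 on Form J: 56.4 + (37.5 − 35)/(40 − 35) × (69.3 − 56.4) = 62.85
On Form K, PR 62.85 falls between score 42 (PR 60.4) and 47 (PR 69.9).
Interpolate: 42 + (62.85 − 60.4)/(69.9 − 60.4) × (47 − 42) = 43.3

43.3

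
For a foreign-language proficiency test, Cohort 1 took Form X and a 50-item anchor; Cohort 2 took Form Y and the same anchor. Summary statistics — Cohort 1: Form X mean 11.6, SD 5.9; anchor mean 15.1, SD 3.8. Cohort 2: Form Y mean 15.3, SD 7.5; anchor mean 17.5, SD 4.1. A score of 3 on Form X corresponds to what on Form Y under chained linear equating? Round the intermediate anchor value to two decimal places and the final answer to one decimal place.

0.8

Form X → anchor (Cohort 1): v = (3.8/5.9)(3 − 11.6) + 15.1 = 9.56
anchor → Form Y (Cohort 2): y = (7.5/4.1)(9.56 − 17.5) + 15.3 = 0.8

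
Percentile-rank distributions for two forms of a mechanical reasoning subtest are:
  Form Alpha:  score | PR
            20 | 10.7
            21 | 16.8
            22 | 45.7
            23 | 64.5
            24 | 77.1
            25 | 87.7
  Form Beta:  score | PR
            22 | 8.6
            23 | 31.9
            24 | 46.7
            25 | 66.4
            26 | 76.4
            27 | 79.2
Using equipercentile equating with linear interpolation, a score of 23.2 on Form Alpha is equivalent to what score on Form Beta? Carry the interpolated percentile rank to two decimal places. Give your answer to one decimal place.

25.1

PR of 23.2 on Form Alpha: 64.5 + (23.2 − 23)/(24 − 23) × (77.1 − 64.5) = 67.02
On Form Beta, PR 67.02 falls between score 25 (PR 66.4) and 26 (PR 76.4).
Interpolate: 25 + (67.02 − 66.4)/(76.4 − 66.4) × (26 − 25) = 25.1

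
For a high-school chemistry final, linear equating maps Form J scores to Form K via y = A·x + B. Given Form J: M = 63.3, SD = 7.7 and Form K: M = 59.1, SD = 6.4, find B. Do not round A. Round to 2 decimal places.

6.49

A = SD_Y / SD_X = 6.4 / 7.7 = 0.831169
B = M_Y − A·M_X = 59.1 − 0.831169 × 63.3 = 6.49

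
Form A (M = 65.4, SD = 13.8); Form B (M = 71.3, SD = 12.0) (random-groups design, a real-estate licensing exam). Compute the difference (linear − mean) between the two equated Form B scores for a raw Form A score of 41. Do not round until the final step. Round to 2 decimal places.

Mean-equated: 41 + (71.3 − 65.4) = 46.90
Linear-equated: (12.0/13.8)(41 − 65.4) + 71.3 = 50.083
Difference = 50.083 − 46.90 = 3.18

3.18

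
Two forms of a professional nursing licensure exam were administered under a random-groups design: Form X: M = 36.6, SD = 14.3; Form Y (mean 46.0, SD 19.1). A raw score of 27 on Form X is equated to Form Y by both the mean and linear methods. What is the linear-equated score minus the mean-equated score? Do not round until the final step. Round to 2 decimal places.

-3.22

Mean-equated: 27 + (46.0 − 36.6) = 36.40
Linear-equated: (19.1/14.3)(27 − 36.6) + 46.0 = 33.178
Difference = 33.178 − 36.40 = -3.22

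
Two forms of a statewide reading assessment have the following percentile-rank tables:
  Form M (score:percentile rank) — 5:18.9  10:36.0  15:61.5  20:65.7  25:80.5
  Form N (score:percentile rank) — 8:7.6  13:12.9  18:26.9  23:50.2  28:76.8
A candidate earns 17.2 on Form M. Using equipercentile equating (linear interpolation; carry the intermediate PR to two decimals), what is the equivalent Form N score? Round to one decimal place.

PR of 17.2 on Form M: 61.5 + (17.2 − 15)/(20 − 15) × (65.7 − 61.5) = 63.35
On Form N, PR 63.35 falls between score 23 (PR 50.2) and 28 (PR 76.8).
Interpolate: 23 + (63.35 − 50.2)/(76.8 − 50.2) × (28 − 23) = 25.5

25.5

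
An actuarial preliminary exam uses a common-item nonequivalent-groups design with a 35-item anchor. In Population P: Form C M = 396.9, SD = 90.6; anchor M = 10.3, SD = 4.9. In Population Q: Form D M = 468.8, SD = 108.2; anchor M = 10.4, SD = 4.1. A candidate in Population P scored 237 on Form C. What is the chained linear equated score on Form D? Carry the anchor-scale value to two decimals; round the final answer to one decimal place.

Form C → anchor (Population P): v = (4.9/90.6)(237 − 396.9) + 10.3 = 1.65
anchor → Form D (Population Q): y = (108.2/4.1)(1.65 − 10.4) + 468.8 = 237.9

237.9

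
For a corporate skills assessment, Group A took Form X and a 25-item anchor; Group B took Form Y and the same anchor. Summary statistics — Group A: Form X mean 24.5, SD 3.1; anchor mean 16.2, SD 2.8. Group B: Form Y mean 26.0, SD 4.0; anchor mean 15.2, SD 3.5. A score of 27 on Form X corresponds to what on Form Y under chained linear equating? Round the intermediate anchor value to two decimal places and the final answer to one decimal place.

Form X → anchor (Group A): v = (2.8/3.1)(27 − 24.5) + 16.2 = 18.46
anchor → Form Y (Group B): y = (4.0/3.5)(18.46 − 15.2) + 26.0 = 29.7

29.7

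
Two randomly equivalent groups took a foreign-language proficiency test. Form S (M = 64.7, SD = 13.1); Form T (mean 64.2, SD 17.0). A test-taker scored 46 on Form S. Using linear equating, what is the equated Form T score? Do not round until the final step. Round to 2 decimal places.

39.93

Linear equating: y = (SD_Y/SD_X)(x − M_X) + M_Y
y = (17.0/13.1)(46 − 64.7) + 64.2
y = 1.297710 × -18.7 + 64.2 = -24.2672 + 64.2 = 39.93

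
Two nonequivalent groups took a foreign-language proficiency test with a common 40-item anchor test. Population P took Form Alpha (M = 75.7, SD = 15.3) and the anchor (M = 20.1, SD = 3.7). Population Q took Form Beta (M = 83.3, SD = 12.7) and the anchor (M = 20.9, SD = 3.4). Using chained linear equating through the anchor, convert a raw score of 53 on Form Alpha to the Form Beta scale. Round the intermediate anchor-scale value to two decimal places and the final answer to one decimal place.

59.8

Form Alpha → anchor (Population P): v = (3.7/15.3)(53 − 75.7) + 20.1 = 14.61
anchor → Form Beta (Population Q): y = (12.7/3.4)(14.61 − 20.9) + 83.3 = 59.8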